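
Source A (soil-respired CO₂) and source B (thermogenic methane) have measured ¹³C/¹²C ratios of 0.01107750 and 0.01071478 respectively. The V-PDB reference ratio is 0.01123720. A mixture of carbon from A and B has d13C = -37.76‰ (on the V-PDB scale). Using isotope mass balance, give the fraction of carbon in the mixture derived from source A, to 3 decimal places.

δ_A = (0.01107750/0.01123720 − 1)×1000 = (0.985788 − 1)×1000 = -14.212‰
δ_B = (0.01071478/0.01123720 − 1)×1000 = (0.953510 − 1)×1000 = -46.490‰
f_A = (δ_mix − δ_B)/(δ_A − δ_B) = (-37.76 − (-46.490))/(-14.212 − (-46.490))
f_A = 8.730 / 32.279 = 0.2705

0.270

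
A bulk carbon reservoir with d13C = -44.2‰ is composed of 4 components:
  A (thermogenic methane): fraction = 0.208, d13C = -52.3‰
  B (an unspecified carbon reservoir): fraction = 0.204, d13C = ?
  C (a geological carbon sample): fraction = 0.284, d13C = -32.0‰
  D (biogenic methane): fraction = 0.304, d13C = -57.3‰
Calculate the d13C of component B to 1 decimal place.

-33.4‰

Isotope mass balance: δ_bulk = Σ fᵢ·δᵢ.
-44.2 = 0.208×(-52.3) + 0.204×δ_B + 0.284×(-32.0) + 0.304×(-57.3)
0.204·δ_B = -44.2 − (-37.386) = -6.814
δ_B = -6.814 / 0.204 = -33.40‰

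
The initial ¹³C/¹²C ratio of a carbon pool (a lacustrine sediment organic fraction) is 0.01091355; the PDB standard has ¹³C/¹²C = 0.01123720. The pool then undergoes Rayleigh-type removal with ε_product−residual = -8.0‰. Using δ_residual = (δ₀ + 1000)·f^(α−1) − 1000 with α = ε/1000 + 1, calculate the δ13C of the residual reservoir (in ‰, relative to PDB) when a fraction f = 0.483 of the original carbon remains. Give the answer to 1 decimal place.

-23.1‰

δ₀ = (0.01091355/0.01123720 − 1)×1000 = (0.971198 − 1)×1000 = -28.802‰
α − 1 = ε/1000 = -0.0080
f^(α−1) = 0.483^(-0.0080) = 1.005839
δ_res = (-28.802 + 1000) × 1.005839 − 1000 = 976.869 − 1000 = -23.13‰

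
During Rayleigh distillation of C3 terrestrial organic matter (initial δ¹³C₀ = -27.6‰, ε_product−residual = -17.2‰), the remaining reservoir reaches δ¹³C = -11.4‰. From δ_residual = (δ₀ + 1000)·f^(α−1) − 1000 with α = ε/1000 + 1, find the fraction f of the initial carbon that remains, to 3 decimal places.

0.383

α − 1 = ε/1000 = -0.0172
(δ_res + 1000)/(δ₀ + 1000) = (-11.4 + 1000)/(-27.6 + 1000) = 988.6/972.4 = 1.016660
f = 1.016660^(1/-0.0172) = exp(ln(1.016660)/-0.0172) = exp(0.01652/-0.0172)
f = exp(-0.9606) = 0.3827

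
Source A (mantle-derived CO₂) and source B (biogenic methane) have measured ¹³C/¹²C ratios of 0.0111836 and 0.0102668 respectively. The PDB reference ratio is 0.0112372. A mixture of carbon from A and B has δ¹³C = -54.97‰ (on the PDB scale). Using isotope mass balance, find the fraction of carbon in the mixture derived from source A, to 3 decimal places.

0.385

δ_A = (0.0111836/0.0112372 − 1)×1000 = (0.995230 − 1)×1000 = -4.770‰
δ_B = (0.0102668/0.0112372 − 1)×1000 = (0.913644 − 1)×1000 = -86.356‰
f_A = (δ_mix − δ_B)/(δ_A − δ_B) = (-54.97 − (-86.356))/(-4.770 − (-86.356))
f_A = 31.386 / 81.586 = 0.3847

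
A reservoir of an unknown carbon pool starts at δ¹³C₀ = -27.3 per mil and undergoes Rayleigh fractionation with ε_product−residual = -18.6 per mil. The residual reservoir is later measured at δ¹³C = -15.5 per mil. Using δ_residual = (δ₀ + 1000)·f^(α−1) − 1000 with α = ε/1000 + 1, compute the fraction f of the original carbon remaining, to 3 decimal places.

0.523

α − 1 = ε/1000 = -0.0186
(δ_res + 1000)/(δ₀ + 1000) = (-15.5 + 1000)/(-27.3 + 1000) = 984.5/972.7 = 1.012131
f = 1.012131^(1/-0.0186) = exp(ln(1.012131)/-0.0186) = exp(0.01206/-0.0186)
f = exp(-0.6483) = 0.5229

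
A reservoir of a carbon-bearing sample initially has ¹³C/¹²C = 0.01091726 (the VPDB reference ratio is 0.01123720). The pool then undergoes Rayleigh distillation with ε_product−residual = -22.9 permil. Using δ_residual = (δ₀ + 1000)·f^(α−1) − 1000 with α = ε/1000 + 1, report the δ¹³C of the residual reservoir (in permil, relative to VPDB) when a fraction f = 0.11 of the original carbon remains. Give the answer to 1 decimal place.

21.9 permil

δ₀ = (0.01091726/0.01123720 − 1)×1000 = (0.971528 − 1)×1000 = -28.472 permil
α − 1 = ε/1000 = -0.0229
f^(α−1) = 0.11^(-0.0229) = 1.051846
δ_res = (-28.472 + 1000) × 1.051846 − 1000 = 1021.898 − 1000 = 21.90 permil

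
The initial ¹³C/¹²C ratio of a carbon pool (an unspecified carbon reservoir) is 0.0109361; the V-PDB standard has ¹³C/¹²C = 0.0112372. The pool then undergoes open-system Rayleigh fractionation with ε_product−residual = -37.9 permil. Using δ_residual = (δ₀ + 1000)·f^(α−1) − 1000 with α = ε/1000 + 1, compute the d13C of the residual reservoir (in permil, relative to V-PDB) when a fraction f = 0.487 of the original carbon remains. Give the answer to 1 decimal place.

δ₀ = (0.0109361/0.0112372 − 1)×1000 = (0.973205 − 1)×1000 = -26.795 permil
α − 1 = ε/1000 = -0.0379
f^(α−1) = 0.487^(-0.0379) = 1.027644
δ_res = (-26.795 + 1000) × 1.027644 − 1000 = 1000.108 − 1000 = 0.11 permil

0.1 permil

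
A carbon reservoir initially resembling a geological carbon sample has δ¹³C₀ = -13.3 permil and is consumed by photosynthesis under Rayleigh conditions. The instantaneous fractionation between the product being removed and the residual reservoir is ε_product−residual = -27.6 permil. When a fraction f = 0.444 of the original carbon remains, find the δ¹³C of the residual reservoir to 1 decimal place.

Rayleigh residual: δ_res = (δ₀ + 1000)·f^(α−1) − 1000
α = ε/1000 + 1 = 0.97240, so α − 1 = -0.02760
f^(α−1) = 0.444^(-0.02760) = 1.022662
δ_res = (-13.3 + 1000) × 1.022662 − 1000 = 1009.061 − 1000 = 9.06 permil

9.1 permil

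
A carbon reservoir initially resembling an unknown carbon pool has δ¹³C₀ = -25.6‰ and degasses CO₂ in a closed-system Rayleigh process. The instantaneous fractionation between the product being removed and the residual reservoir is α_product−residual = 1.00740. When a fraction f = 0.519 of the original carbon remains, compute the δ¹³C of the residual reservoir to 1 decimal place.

Rayleigh residual: δ_res = (δ₀ + 1000)·f^(α−1) − 1000
α − 1 = 0.00740
f^(α−1) = 0.519^(0.00740) = 0.995158
δ_res = (-25.6 + 1000) × 0.995158 − 1000 = 969.682 − 1000 = -30.32‰

-30.3‰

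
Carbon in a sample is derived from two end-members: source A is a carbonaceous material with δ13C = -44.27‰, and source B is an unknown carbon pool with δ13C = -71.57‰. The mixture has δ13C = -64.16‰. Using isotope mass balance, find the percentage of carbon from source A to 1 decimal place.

27.1%

δ_mix = f_A·δ_A + (1 − f_A)·δ_B  ⇒  f_A = (δ_mix − δ_B)/(δ_A − δ_B)
f_A = (-64.16 − (-71.57)) / (-44.27 − (-71.57))
f_A = 7.41 / 27.30 = 0.2714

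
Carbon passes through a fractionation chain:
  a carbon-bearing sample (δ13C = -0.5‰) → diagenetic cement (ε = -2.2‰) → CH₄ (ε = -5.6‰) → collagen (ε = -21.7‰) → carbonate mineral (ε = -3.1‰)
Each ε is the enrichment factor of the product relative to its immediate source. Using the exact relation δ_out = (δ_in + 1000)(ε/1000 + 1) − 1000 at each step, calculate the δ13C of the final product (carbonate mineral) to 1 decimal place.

step 1: δ = (-0.50 + 1000)·(-2.2/1000 + 1) − 1000 = -2.70‰
step 2: δ = (-2.70 + 1000)·(-5.6/1000 + 1) − 1000 = -8.28‰
step 3: δ = (-8.28 + 1000)·(-21.7/1000 + 1) − 1000 = -29.80‰
step 4: δ = (-29.80 + 1000)·(-3.1/1000 + 1) − 1000 = -32.81‰

-32.8‰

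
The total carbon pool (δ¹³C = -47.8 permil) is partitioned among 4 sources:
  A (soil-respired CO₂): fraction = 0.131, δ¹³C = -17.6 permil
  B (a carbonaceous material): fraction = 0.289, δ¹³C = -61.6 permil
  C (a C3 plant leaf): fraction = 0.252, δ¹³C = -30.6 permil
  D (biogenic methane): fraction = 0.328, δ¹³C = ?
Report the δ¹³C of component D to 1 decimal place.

-60.9 permil

Isotope mass balance: δ_bulk = Σ fᵢ·δᵢ.
-47.8 = 0.131×(-17.6) + 0.289×(-61.6) + 0.252×(-30.6) + 0.328×δ_D
0.328·δ_D = -47.8 − (-27.819) = -19.981
δ_D = -19.981 / 0.328 = -60.92 permil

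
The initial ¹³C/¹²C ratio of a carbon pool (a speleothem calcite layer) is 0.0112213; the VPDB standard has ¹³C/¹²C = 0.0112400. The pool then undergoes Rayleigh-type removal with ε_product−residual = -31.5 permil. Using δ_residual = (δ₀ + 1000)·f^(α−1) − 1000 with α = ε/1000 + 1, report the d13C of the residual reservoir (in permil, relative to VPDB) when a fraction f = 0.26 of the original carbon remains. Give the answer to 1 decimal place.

δ₀ = (0.0112213/0.0112400 − 1)×1000 = (0.998336 − 1)×1000 = -1.664 permil
α − 1 = ε/1000 = -0.0315
f^(α−1) = 0.26^(-0.0315) = 1.043346
δ_res = (-1.664 + 1000) × 1.043346 − 1000 = 1041.610 − 1000 = 41.61 permil

41.6 permil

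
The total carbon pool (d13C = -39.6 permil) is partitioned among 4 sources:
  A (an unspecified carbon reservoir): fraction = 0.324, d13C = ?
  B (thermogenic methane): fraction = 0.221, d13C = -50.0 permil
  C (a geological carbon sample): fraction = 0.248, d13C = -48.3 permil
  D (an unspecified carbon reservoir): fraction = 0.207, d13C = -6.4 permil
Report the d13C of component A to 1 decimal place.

-47.1 permil

Isotope mass balance: δ_bulk = Σ fᵢ·δᵢ.
-39.6 = 0.324×δ_A + 0.221×(-50.0) + 0.248×(-48.3) + 0.207×(-6.4)
0.324·δ_A = -39.6 − (-24.353) = -15.247
δ_A = -15.247 / 0.324 = -47.06 permil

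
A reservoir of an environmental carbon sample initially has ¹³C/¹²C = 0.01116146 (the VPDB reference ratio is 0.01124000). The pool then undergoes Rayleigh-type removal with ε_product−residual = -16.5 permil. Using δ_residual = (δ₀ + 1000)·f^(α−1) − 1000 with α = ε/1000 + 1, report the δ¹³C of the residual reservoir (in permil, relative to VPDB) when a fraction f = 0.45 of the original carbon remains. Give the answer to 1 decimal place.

δ₀ = (0.01116146/0.01124000 − 1)×1000 = (0.993012 − 1)×1000 = -6.988 permil
α − 1 = ε/1000 = -0.0165
f^(α−1) = 0.45^(-0.0165) = 1.013263
δ_res = (-6.988 + 1000) × 1.013263 − 1000 = 1006.182 − 1000 = 6.18 permil

6.2 permil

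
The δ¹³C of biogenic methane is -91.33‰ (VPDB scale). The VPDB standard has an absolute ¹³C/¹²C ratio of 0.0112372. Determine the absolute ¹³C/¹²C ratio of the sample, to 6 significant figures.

0.0102109

R_sample = R_standard × (δ¹³C/1000 + 1)
R_sample = 0.0112372 × (-91.33/1000 + 1) = 0.0112372 × 0.908670
R_sample = 0.0102109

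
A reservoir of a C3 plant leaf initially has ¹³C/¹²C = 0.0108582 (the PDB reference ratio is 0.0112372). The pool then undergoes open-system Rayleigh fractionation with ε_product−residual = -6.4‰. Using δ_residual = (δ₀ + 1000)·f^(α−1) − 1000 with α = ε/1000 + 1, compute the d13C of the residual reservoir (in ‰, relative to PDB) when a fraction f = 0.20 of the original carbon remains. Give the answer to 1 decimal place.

δ₀ = (0.0108582/0.0112372 − 1)×1000 = (0.966273 − 1)×1000 = -33.727‰
α − 1 = ε/1000 = -0.0064
f^(α−1) = 0.20^(-0.0064) = 1.010354
δ_res = (-33.727 + 1000) × 1.010354 − 1000 = 976.277 − 1000 = -23.72‰

-23.7‰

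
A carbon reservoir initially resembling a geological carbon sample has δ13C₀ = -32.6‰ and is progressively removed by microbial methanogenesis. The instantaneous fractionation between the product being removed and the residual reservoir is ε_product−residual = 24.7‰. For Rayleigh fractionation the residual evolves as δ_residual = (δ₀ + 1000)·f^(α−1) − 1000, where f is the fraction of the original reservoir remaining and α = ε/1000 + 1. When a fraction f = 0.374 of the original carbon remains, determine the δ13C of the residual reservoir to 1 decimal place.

-55.8‰

Rayleigh residual: δ_res = (δ₀ + 1000)·f^(α−1) − 1000
α = ε/1000 + 1 = 1.02470, so α − 1 = 0.02470
f^(α−1) = 0.374^(0.02470) = 0.976000
δ_res = (-32.6 + 1000) × 0.976000 − 1000 = 944.183 − 1000 = -55.82‰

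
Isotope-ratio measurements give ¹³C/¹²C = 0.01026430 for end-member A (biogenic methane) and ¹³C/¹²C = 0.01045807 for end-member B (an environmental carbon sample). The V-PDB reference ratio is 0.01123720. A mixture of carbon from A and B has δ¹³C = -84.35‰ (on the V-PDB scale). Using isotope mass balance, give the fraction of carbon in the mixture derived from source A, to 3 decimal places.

δ_A = (0.01026430/0.01123720 − 1)×1000 = (0.913421 − 1)×1000 = -86.579‰
δ_B = (0.01045807/0.01123720 − 1)×1000 = (0.930665 − 1)×1000 = -69.335‰
f_A = (δ_mix − δ_B)/(δ_A − δ_B) = (-84.35 − (-69.335))/(-86.579 − (-69.335))
f_A = -15.015 / -17.244 = 0.8708

0.871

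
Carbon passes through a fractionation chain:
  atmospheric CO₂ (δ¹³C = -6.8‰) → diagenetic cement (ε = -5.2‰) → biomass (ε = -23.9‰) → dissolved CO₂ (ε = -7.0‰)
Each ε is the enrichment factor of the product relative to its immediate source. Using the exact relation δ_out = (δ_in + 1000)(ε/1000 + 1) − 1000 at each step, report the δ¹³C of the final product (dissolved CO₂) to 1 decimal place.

step 1: δ = (-6.80 + 1000)·(-5.2/1000 + 1) − 1000 = -11.96‰
step 2: δ = (-11.96 + 1000)·(-23.9/1000 + 1) − 1000 = -35.58‰
step 3: δ = (-35.58 + 1000)·(-7.0/1000 + 1) − 1000 = -42.33‰

-42.3‰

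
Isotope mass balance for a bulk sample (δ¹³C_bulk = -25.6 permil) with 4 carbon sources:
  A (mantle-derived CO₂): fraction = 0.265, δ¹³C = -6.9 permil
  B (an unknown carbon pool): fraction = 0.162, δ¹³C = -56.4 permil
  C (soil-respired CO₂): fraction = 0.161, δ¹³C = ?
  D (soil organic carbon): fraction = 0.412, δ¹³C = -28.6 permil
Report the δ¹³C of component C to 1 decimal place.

-17.7 permil

Isotope mass balance: δ_bulk = Σ fᵢ·δᵢ.
-25.6 = 0.265×(-6.9) + 0.162×(-56.4) + 0.161×δ_C + 0.412×(-28.6)
0.161·δ_C = -25.6 − (-22.749) = -2.851
δ_C = -2.851 / 0.161 = -17.71 permil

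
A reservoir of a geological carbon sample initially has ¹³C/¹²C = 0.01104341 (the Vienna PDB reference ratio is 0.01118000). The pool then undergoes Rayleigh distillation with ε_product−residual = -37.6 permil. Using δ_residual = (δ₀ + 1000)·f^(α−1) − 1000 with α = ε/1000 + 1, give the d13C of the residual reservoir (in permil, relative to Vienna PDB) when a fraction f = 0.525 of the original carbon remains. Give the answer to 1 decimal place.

δ₀ = (0.01104341/0.01118000 − 1)×1000 = (0.987783 − 1)×1000 = -12.217 permil
α − 1 = ε/1000 = -0.0376
f^(α−1) = 0.525^(-0.0376) = 1.024524
δ_res = (-12.217 + 1000) × 1.024524 − 1000 = 1012.007 − 1000 = 12.01 permil

12.0 permil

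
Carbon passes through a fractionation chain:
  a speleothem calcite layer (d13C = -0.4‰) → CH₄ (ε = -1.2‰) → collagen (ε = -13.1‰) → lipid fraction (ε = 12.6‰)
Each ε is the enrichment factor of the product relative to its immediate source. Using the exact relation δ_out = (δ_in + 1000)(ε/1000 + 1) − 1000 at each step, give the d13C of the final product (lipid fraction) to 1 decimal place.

-2.3‰

step 1: δ = (-0.40 + 1000)·(-1.2/1000 + 1) − 1000 = -1.60‰
step 2: δ = (-1.60 + 1000)·(-13.1/1000 + 1) − 1000 = -14.68‰
step 3: δ = (-14.68 + 1000)·(12.6/1000 + 1) − 1000 = -2.26‰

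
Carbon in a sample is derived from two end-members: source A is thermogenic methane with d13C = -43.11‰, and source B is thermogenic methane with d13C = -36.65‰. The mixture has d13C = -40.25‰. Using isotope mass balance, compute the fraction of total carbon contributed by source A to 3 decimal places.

δ_mix = f_A·δ_A + (1 − f_A)·δ_B  ⇒  f_A = (δ_mix − δ_B)/(δ_A − δ_B)
f_A = (-40.25 − (-36.65)) / (-43.11 − (-36.65))
f_A = -3.60 / -6.46 = 0.5573

0.557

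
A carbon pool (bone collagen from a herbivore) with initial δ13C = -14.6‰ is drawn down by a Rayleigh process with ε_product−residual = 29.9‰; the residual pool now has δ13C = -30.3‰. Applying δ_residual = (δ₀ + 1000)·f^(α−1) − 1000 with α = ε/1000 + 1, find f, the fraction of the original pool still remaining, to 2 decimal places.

α − 1 = ε/1000 = 0.0299
(δ_res + 1000)/(δ₀ + 1000) = (-30.3 + 1000)/(-14.6 + 1000) = 969.7/985.4 = 0.984067
f = 0.984067^(1/0.0299) = exp(ln(0.984067)/0.0299) = exp(-0.01606/0.0299)
f = exp(-0.5372) = 0.5844

0.58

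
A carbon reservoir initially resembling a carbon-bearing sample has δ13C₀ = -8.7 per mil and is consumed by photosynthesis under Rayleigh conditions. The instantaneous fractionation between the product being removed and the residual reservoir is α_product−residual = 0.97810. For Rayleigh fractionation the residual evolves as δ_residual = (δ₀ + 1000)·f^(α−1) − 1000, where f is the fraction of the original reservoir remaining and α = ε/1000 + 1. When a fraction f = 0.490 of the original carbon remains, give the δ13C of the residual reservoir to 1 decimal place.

Rayleigh residual: δ_res = (δ₀ + 1000)·f^(α−1) − 1000
α − 1 = -0.02190
f^(α−1) = 0.490^(-0.02190) = 1.015745
δ_res = (-8.7 + 1000) × 1.015745 − 1000 = 1006.908 − 1000 = 6.91 per mil

6.9 per mil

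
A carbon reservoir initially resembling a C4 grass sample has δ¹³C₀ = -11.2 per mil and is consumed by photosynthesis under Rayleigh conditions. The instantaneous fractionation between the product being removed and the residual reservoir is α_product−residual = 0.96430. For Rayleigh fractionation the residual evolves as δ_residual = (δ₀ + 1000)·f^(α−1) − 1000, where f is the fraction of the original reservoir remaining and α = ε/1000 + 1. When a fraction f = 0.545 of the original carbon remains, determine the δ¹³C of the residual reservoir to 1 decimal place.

Rayleigh residual: δ_res = (δ₀ + 1000)·f^(α−1) − 1000
α − 1 = -0.03570
f^(α−1) = 0.545^(-0.03570) = 1.021905
δ_res = (-11.2 + 1000) × 1.021905 − 1000 = 1010.460 − 1000 = 10.46 per mil

10.5 per mil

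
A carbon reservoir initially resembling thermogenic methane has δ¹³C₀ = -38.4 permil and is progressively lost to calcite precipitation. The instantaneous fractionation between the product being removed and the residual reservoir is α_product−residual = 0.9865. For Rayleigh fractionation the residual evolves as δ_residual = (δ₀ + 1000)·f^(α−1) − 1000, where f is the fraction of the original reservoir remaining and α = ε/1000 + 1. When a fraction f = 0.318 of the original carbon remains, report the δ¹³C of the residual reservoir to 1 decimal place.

-23.4 permil

Rayleigh residual: δ_res = (δ₀ + 1000)·f^(α−1) − 1000
α − 1 = -0.01350
f^(α−1) = 0.318^(-0.01350) = 1.015587
δ_res = (-38.4 + 1000) × 1.015587 − 1000 = 976.589 − 1000 = -23.41 permil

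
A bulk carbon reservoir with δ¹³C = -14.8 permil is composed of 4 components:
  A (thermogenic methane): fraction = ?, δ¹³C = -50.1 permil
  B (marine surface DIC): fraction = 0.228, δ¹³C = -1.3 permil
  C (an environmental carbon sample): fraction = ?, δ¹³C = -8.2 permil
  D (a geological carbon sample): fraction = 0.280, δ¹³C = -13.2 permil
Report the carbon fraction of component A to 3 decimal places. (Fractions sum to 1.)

Let f_A and f_C be the unknown fractions; fractions sum to 1 so f_A + f_C = 0.492.
Mass balance: Σ fᵢ·δᵢ = δ_bulk ⇒ f_A·(-50.1) + f_C·(-8.2) = -14.8 − (-3.992) = -10.808
Substitute f_C = 0.492 − f_A:
f_A·(-50.1 − -8.2) = -10.808 − 0.492×(-8.2) = -6.773
f_A = -6.773 / -41.9 = 0.1617

0.162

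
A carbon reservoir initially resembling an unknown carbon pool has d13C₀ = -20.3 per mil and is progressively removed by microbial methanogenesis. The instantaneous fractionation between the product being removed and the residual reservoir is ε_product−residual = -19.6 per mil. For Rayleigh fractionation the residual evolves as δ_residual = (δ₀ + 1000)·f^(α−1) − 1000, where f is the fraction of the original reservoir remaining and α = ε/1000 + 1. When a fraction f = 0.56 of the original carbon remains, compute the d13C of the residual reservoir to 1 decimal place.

Rayleigh residual: δ_res = (δ₀ + 1000)·f^(α−1) − 1000
α = ε/1000 + 1 = 0.98040, so α − 1 = -0.01960
f^(α−1) = 0.56^(-0.01960) = 1.011429
δ_res = (-20.3 + 1000) × 1.011429 − 1000 = 990.897 − 1000 = -9.10 per mil

-9.1 per mil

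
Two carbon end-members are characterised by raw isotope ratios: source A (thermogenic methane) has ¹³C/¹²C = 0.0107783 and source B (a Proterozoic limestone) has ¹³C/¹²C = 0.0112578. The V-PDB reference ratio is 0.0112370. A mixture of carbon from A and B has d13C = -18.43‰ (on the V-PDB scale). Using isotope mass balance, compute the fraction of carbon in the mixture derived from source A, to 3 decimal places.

0.475

δ_A = (0.0107783/0.0112370 − 1)×1000 = (0.959179 − 1)×1000 = -40.821‰
δ_B = (0.0112578/0.0112370 − 1)×1000 = (1.001851 − 1)×1000 = 1.851‰
f_A = (δ_mix − δ_B)/(δ_A − δ_B) = (-18.43 − (1.851))/(-40.821 − (1.851))
f_A = -20.281 / -42.672 = 0.4753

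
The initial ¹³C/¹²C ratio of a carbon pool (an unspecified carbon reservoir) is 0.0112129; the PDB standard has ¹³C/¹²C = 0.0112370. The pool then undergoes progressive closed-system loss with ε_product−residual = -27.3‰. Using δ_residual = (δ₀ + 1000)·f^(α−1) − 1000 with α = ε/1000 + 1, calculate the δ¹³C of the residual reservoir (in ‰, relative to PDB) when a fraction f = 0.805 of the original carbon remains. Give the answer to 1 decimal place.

δ₀ = (0.0112129/0.0112370 − 1)×1000 = (0.997855 − 1)×1000 = -2.145‰
α − 1 = ε/1000 = -0.0273
f^(α−1) = 0.805^(-0.0273) = 1.005939
δ_res = (-2.145 + 1000) × 1.005939 − 1000 = 1003.782 − 1000 = 3.78‰

3.8‰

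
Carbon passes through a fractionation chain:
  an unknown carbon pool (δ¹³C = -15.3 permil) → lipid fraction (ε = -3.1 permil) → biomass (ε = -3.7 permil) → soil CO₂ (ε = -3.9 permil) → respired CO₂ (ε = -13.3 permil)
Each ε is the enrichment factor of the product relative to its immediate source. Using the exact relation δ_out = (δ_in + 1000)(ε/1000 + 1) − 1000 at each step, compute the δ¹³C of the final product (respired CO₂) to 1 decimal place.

-38.8 permil

step 1: δ = (-15.30 + 1000)·(-3.1/1000 + 1) − 1000 = -18.35 permil
step 2: δ = (-18.35 + 1000)·(-3.7/1000 + 1) − 1000 = -21.98 permil
step 3: δ = (-21.98 + 1000)·(-3.9/1000 + 1) − 1000 = -25.80 permil
step 4: δ = (-25.80 + 1000)·(-13.3/1000 + 1) − 1000 = -38.76 permil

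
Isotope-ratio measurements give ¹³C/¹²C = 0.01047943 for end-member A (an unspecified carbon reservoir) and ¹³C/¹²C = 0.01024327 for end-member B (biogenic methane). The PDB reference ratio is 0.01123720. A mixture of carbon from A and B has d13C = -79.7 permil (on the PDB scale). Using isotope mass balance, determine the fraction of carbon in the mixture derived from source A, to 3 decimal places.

0.416

δ_A = (0.01047943/0.01123720 − 1)×1000 = (0.932566 − 1)×1000 = -67.434 permil
δ_B = (0.01024327/0.01123720 − 1)×1000 = (0.911550 − 1)×1000 = -88.450 permil
f_A = (δ_mix − δ_B)/(δ_A − δ_B) = (-79.7 − (-88.450))/(-67.434 − (-88.450))
f_A = 8.750 / 21.016 = 0.4163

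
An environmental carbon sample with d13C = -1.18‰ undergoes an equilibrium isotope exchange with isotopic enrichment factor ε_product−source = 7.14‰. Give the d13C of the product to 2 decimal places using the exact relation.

To first order, δ_product ≈ δ_source + ε = 5.96‰.
Exactly, δ_product = (δ_source + 1000)·(ε/1000 + 1) − 1000.
δ_product = (-1.18 + 1000) × (7.14/1000 + 1) − 1000
δ_product = 5.952‰

5.95‰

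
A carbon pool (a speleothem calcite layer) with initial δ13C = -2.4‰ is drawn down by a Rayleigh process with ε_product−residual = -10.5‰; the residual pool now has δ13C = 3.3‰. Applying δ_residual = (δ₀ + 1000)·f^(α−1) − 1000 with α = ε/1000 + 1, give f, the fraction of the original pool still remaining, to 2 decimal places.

0.58

α − 1 = ε/1000 = -0.0105
(δ_res + 1000)/(δ₀ + 1000) = (3.3 + 1000)/(-2.4 + 1000) = 1003.3/997.6 = 1.005714
f = 1.005714^(1/-0.0105) = exp(ln(1.005714)/-0.0105) = exp(0.00570/-0.0105)
f = exp(-0.5426) = 0.5812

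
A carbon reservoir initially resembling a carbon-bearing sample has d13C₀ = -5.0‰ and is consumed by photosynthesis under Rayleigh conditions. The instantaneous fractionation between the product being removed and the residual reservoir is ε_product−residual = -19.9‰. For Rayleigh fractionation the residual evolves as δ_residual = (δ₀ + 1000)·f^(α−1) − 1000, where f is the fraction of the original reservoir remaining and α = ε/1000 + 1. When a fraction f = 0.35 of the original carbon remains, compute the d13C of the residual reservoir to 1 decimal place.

Rayleigh residual: δ_res = (δ₀ + 1000)·f^(α−1) − 1000
α = ε/1000 + 1 = 0.98010, so α − 1 = -0.01990
f^(α−1) = 0.35^(-0.01990) = 1.021111
δ_res = (-5.0 + 1000) × 1.021111 − 1000 = 1016.006 − 1000 = 16.01‰

16.0‰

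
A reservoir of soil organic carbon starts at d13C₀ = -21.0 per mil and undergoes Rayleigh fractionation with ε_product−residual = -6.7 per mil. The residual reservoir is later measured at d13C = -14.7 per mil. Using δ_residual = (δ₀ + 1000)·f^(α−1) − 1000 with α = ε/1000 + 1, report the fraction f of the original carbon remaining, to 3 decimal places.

α − 1 = ε/1000 = -0.0067
(δ_res + 1000)/(δ₀ + 1000) = (-14.7 + 1000)/(-21.0 + 1000) = 985.3/979.0 = 1.006435
f = 1.006435^(1/-0.0067) = exp(ln(1.006435)/-0.0067) = exp(0.00641/-0.0067)
f = exp(-0.9574) = 0.3839

0.384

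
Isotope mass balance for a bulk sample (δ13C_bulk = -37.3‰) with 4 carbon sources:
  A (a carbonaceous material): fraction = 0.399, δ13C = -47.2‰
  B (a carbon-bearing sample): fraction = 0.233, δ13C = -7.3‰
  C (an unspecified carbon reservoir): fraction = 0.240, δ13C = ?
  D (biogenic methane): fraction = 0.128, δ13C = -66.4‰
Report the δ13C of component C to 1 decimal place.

-34.4‰

Isotope mass balance: δ_bulk = Σ fᵢ·δᵢ.
-37.3 = 0.399×(-47.2) + 0.233×(-7.3) + 0.240×δ_C + 0.128×(-66.4)
0.240·δ_C = -37.3 − (-29.033) = -8.267
δ_C = -8.267 / 0.240 = -34.45‰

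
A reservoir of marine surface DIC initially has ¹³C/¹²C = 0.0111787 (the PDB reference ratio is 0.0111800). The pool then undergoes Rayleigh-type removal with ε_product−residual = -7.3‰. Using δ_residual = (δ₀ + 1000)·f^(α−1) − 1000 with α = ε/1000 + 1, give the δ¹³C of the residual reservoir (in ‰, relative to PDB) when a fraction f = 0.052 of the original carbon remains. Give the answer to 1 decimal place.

δ₀ = (0.0111787/0.0111800 − 1)×1000 = (0.999884 − 1)×1000 = -0.116‰
α − 1 = ε/1000 = -0.0073
f^(α−1) = 0.052^(-0.0073) = 1.021817
δ_res = (-0.116 + 1000) × 1.021817 − 1000 = 1021.698 − 1000 = 21.70‰

21.7‰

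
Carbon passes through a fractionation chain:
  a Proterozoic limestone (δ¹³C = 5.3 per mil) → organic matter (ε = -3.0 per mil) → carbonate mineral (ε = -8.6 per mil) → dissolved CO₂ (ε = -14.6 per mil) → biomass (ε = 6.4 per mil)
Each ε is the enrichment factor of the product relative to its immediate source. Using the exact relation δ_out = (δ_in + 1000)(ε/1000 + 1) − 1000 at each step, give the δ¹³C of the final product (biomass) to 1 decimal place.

step 1: δ = (5.30 + 1000)·(-3.0/1000 + 1) − 1000 = 2.28 per mil
step 2: δ = (2.28 + 1000)·(-8.6/1000 + 1) − 1000 = -6.34 per mil
step 3: δ = (-6.34 + 1000)·(-14.6/1000 + 1) − 1000 = -20.84 per mil
step 4: δ = (-20.84 + 1000)·(6.4/1000 + 1) − 1000 = -14.58 per mil

-14.6 per mil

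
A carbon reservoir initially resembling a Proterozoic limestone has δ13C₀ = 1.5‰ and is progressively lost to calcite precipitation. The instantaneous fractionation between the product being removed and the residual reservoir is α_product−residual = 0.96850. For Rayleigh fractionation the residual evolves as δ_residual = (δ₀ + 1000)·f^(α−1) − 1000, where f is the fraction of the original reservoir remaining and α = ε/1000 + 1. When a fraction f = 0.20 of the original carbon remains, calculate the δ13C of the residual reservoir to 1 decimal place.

Rayleigh residual: δ_res = (δ₀ + 1000)·f^(α−1) − 1000
α − 1 = -0.03150
f^(α−1) = 0.20^(-0.03150) = 1.052004
δ_res = (1.5 + 1000) × 1.052004 − 1000 = 1053.582 − 1000 = 53.58‰

53.6‰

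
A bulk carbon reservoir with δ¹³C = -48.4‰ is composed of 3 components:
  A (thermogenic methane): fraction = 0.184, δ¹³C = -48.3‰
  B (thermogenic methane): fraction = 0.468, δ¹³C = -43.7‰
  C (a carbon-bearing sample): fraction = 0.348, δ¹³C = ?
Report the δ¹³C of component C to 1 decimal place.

-54.8‰

Isotope mass balance: δ_bulk = Σ fᵢ·δᵢ.
-48.4 = 0.184×(-48.3) + 0.468×(-43.7) + 0.348×δ_C
0.348·δ_C = -48.4 − (-29.339) = -19.061
δ_C = -19.061 / 0.348 = -54.77‰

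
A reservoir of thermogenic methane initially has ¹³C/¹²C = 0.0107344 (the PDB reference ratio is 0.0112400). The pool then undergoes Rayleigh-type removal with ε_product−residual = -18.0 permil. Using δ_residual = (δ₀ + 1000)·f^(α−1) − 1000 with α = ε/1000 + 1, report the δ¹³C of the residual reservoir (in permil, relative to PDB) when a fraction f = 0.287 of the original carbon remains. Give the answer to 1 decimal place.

δ₀ = (0.0107344/0.0112400 − 1)×1000 = (0.955018 − 1)×1000 = -44.982 permil
α − 1 = ε/1000 = -0.0180
f^(α−1) = 0.287^(-0.0180) = 1.022723
δ_res = (-44.982 + 1000) × 1.022723 − 1000 = 976.719 − 1000 = -23.28 permil

-23.3 permil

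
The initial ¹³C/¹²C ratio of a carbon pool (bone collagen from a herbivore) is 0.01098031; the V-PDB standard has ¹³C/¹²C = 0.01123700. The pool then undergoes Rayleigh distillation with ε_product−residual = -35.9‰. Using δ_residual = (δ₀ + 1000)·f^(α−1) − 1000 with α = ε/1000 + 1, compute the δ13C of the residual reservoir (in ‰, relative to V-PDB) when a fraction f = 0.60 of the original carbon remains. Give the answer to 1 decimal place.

δ₀ = (0.01098031/0.01123700 − 1)×1000 = (0.977157 − 1)×1000 = -22.843‰
α − 1 = ε/1000 = -0.0359
f^(α−1) = 0.60^(-0.0359) = 1.018508
δ_res = (-22.843 + 1000) × 1.018508 − 1000 = 995.242 − 1000 = -4.76‰

-4.8‰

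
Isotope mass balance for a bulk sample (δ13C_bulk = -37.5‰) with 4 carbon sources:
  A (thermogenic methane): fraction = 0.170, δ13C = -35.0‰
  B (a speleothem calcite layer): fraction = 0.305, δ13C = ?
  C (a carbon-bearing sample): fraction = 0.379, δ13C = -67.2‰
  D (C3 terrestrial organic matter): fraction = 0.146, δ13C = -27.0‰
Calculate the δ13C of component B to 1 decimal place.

Isotope mass balance: δ_bulk = Σ fᵢ·δᵢ.
-37.5 = 0.170×(-35.0) + 0.305×δ_B + 0.379×(-67.2) + 0.146×(-27.0)
0.305·δ_B = -37.5 − (-35.361) = -2.139
δ_B = -2.139 / 0.305 = -7.01‰

-7.0‰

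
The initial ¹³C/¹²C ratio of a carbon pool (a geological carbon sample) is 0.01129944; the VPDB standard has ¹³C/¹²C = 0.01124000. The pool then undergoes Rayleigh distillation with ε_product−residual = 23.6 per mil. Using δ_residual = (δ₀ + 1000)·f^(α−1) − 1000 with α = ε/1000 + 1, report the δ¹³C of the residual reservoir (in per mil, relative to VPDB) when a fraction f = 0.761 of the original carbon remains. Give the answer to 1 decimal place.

-1.2 per mil

δ₀ = (0.01129944/0.01124000 − 1)×1000 = (1.005288 − 1)×1000 = 5.288 per mil
α − 1 = ε/1000 = 0.0236
f^(α−1) = 0.761^(0.0236) = 0.993575
δ_res = (5.288 + 1000) × 0.993575 − 1000 = 998.829 − 1000 = -1.17 per mil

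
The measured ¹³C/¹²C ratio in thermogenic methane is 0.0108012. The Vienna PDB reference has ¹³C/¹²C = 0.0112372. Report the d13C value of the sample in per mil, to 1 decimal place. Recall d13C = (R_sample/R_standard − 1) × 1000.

d13C = (R_sample / R_standard − 1) × 1000
R_sample / R_standard = 0.0108012 / 0.0112372 = 0.961200
d13C = (0.961200 − 1) × 1000 = -38.80 per mil

-38.8 per mil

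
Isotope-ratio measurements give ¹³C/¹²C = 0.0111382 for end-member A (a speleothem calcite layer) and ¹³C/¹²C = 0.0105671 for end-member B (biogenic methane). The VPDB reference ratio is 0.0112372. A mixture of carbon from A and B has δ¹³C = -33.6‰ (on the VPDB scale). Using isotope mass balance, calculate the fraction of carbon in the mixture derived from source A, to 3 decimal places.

0.512

δ_A = (0.0111382/0.0112372 − 1)×1000 = (0.991190 − 1)×1000 = -8.810‰
δ_B = (0.0105671/0.0112372 − 1)×1000 = (0.940368 − 1)×1000 = -59.632‰
f_A = (δ_mix − δ_B)/(δ_A − δ_B) = (-33.6 − (-59.632))/(-8.810 − (-59.632))
f_A = 26.032 / 50.822 = 0.5122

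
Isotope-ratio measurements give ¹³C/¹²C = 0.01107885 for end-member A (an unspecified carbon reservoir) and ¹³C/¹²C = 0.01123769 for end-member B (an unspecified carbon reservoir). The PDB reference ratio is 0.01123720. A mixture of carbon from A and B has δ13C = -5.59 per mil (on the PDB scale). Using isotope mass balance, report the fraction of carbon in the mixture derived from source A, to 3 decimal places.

0.399

δ_A = (0.01107885/0.01123720 − 1)×1000 = (0.985908 − 1)×1000 = -14.092 per mil
δ_B = (0.01123769/0.01123720 − 1)×1000 = (1.000044 − 1)×1000 = 0.044 per mil
f_A = (δ_mix − δ_B)/(δ_A − δ_B) = (-5.59 − (0.044))/(-14.092 − (0.044))
f_A = -5.634 / -14.135 = 0.3986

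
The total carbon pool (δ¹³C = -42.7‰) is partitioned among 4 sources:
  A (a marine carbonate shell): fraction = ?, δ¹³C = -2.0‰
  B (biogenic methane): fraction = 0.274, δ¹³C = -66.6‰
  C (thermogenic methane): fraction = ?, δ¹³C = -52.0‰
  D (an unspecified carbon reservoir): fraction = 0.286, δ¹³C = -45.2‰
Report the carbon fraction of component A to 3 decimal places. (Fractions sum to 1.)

Let f_A and f_C be the unknown fractions; fractions sum to 1 so f_A + f_C = 0.440.
Mass balance: Σ fᵢ·δᵢ = δ_bulk ⇒ f_A·(-2.0) + f_C·(-52.0) = -42.7 − (-31.176) = -11.524
Substitute f_C = 0.440 − f_A:
f_A·(-2.0 − -52.0) = -11.524 − 0.440×(-52.0) = 11.356
f_A = 11.356 / 50.0 = 0.2271

0.227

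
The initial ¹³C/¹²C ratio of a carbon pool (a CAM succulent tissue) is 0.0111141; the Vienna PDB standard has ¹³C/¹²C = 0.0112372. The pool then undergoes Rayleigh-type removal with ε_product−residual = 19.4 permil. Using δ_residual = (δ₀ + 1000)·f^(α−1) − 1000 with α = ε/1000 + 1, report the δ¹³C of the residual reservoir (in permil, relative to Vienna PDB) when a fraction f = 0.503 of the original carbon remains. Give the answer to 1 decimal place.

-24.1 permil

δ₀ = (0.0111141/0.0112372 − 1)×1000 = (0.989045 − 1)×1000 = -10.955 permil
α − 1 = ε/1000 = 0.0194
f^(α−1) = 0.503^(0.0194) = 0.986757
δ_res = (-10.955 + 1000) × 0.986757 − 1000 = 975.948 − 1000 = -24.05 permil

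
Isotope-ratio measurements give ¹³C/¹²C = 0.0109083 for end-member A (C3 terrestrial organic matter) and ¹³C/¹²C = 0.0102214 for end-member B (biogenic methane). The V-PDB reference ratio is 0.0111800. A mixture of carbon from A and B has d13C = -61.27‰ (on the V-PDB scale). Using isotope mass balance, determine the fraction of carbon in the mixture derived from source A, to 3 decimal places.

0.398

δ_A = (0.0109083/0.0111800 − 1)×1000 = (0.975698 − 1)×1000 = -24.302‰
δ_B = (0.0102214/0.0111800 − 1)×1000 = (0.914258 − 1)×1000 = -85.742‰
f_A = (δ_mix − δ_B)/(δ_A − δ_B) = (-61.27 − (-85.742))/(-24.302 − (-85.742))
f_A = 24.472 / 61.440 = 0.3983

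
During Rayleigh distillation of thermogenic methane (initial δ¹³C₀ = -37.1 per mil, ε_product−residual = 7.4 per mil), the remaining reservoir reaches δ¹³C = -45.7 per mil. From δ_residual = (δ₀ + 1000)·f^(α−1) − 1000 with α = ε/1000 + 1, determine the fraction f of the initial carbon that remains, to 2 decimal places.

α − 1 = ε/1000 = 0.0074
(δ_res + 1000)/(δ₀ + 1000) = (-45.7 + 1000)/(-37.1 + 1000) = 954.3/962.9 = 0.991069
f = 0.991069^(1/0.0074) = exp(ln(0.991069)/0.0074) = exp(-0.00897/0.0074)
f = exp(-1.2124) = 0.2975

0.30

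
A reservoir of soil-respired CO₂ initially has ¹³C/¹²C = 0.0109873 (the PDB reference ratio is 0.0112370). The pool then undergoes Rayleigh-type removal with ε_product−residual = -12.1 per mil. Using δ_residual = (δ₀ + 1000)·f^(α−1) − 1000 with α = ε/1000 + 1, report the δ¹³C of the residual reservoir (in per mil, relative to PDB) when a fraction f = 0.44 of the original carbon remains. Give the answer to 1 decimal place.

δ₀ = (0.0109873/0.0112370 − 1)×1000 = (0.977779 − 1)×1000 = -22.221 per mil
α − 1 = ε/1000 = -0.0121
f^(α−1) = 0.44^(-0.0121) = 1.009983
δ_res = (-22.221 + 1000) × 1.009983 − 1000 = 987.540 − 1000 = -12.46 per mil

-12.5 per mil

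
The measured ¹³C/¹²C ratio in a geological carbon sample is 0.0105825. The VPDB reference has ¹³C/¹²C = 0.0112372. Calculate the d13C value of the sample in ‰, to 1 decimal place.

d13C = (R_sample / R_standard − 1) × 1000
R_sample / R_standard = 0.0105825 / 0.0112372 = 0.941738
d13C = (0.941738 − 1) × 1000 = -58.26‰

-58.3‰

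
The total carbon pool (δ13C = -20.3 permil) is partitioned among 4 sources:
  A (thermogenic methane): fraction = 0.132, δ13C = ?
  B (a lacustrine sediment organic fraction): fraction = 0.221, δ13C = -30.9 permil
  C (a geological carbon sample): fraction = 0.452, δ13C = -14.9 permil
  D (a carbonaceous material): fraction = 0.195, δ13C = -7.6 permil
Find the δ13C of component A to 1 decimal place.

-39.8 permil

Isotope mass balance: δ_bulk = Σ fᵢ·δᵢ.
-20.3 = 0.132×δ_A + 0.221×(-30.9) + 0.452×(-14.9) + 0.195×(-7.6)
0.132·δ_A = -20.3 − (-15.046) = -5.254
δ_A = -5.254 / 0.132 = -39.81 permil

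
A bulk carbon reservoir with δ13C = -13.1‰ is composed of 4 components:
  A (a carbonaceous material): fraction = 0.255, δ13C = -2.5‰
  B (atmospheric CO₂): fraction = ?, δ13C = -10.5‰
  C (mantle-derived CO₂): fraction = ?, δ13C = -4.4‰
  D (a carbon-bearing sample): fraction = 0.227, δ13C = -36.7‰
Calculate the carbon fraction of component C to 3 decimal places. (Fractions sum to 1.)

Let f_C and f_B be the unknown fractions; fractions sum to 1 so f_C + f_B = 0.518.
Mass balance: Σ fᵢ·δᵢ = δ_bulk ⇒ f_C·(-4.4) + f_B·(-10.5) = -13.1 − (-8.968) = -4.132
Substitute f_B = 0.518 − f_C:
f_C·(-4.4 − -10.5) = -4.132 − 0.518×(-10.5) = 1.307
f_C = 1.307 / 6.1 = 0.2143

0.214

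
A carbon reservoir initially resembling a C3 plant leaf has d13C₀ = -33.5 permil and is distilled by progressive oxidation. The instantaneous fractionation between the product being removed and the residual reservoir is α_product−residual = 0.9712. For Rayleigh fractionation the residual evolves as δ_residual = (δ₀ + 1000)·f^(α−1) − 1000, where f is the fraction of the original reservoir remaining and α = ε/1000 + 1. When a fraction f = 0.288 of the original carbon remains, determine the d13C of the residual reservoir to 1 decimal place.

1.8 permil

Rayleigh residual: δ_res = (δ₀ + 1000)·f^(α−1) − 1000
α − 1 = -0.02880
f^(α−1) = 0.288^(-0.02880) = 1.036500
δ_res = (-33.5 + 1000) × 1.036500 − 1000 = 1001.778 − 1000 = 1.78 permil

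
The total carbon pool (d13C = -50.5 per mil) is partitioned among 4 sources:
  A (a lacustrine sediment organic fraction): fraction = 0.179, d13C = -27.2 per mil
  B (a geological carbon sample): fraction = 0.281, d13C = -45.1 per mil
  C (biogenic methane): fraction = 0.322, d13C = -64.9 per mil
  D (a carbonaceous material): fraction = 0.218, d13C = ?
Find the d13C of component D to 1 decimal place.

Isotope mass balance: δ_bulk = Σ fᵢ·δᵢ.
-50.5 = 0.179×(-27.2) + 0.281×(-45.1) + 0.322×(-64.9) + 0.218×δ_D
0.218·δ_D = -50.5 − (-38.440) = -12.060
δ_D = -12.060 / 0.218 = -55.32 per mil

-55.3 per mil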